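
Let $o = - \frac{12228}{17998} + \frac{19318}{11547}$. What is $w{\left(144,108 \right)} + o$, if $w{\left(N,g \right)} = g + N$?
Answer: $\frac{26288930480}{103911453} \approx 252.99$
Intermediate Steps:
$w{\left(N,g \right)} = N + g$
$o = \frac{103244324}{103911453}$ ($o = \left(-12228\right) \frac{1}{17998} + 19318 \cdot \frac{1}{11547} = - \frac{6114}{8999} + \frac{19318}{11547} = \frac{103244324}{103911453} \approx 0.99358$)
$w{\left(144,108 \right)} + o = \left(144 + 108\right) + \frac{103244324}{103911453} = 252 + \frac{103244324}{103911453} = \frac{26288930480}{103911453}$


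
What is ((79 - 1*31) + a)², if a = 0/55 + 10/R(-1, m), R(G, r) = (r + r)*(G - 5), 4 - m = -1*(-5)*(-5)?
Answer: 69672409/30276 ≈ 2301.2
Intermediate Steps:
m = 29 (m = 4 - (-1*(-5))*(-5) = 4 - 5*(-5) = 4 - 1*(-25) = 4 + 25 = 29)
R(G, r) = 2*r*(-5 + G) (R(G, r) = (2*r)*(-5 + G) = 2*r*(-5 + G))
a = -5/174 (a = 0/55 + 10/((2*29*(-5 - 1))) = 0*(1/55) + 10/((2*29*(-6))) = 0 + 10/(-348) = 0 + 10*(-1/348) = 0 - 5/174 = -5/174 ≈ -0.028736)
((79 - 1*31) + a)² = ((79 - 1*31) - 5/174)² = ((79 - 31) - 5/174)² = (48 - 5/174)² = (8347/174)² = 69672409/30276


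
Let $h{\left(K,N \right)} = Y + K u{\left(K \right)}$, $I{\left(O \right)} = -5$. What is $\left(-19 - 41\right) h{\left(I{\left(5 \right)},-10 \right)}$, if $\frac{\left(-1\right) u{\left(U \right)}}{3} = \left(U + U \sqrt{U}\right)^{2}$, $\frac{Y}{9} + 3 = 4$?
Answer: $89460 - 45000 i \sqrt{5} \approx 89460.0 - 1.0062 \cdot 10^{5} i$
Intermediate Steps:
$Y = 9$ ($Y = -27 + 9 \cdot 4 = -27 + 36 = 9$)
$u{\left(U \right)} = - 3 \left(U + U^{\frac{3}{2}}\right)^{2}$ ($u{\left(U \right)} = - 3 \left(U + U \sqrt{U}\right)^{2} = - 3 \left(U + U^{\frac{3}{2}}\right)^{2}$)
$h{\left(K,N \right)} = 9 - 3 K \left(K + K^{\frac{3}{2}}\right)^{2}$ ($h{\left(K,N \right)} = 9 + K \left(- 3 \left(K + K^{\frac{3}{2}}\right)^{2}\right) = 9 - 3 K \left(K + K^{\frac{3}{2}}\right)^{2}$)
$\left(-19 - 41\right) h{\left(I{\left(5 \right)},-10 \right)} = \left(-19 - 41\right) \left(9 - - 15 \left(-5 + \left(-5\right)^{\frac{3}{2}}\right)^{2}\right) = - 60 \left(9 - - 15 \left(-5 - 5 i \sqrt{5}\right)^{2}\right) = - 60 \left(9 + 15 \left(-5 - 5 i \sqrt{5}\right)^{2}\right) = -540 - 900 \left(-5 - 5 i \sqrt{5}\right)^{2}$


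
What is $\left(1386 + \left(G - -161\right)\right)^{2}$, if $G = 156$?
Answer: $2900209$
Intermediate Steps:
$\left(1386 + \left(G - -161\right)\right)^{2} = \left(1386 + \left(156 - -161\right)\right)^{2} = \left(1386 + \left(156 + 161\right)\right)^{2} = \left(1386 + 317\right)^{2} = 1703^{2} = 2900209$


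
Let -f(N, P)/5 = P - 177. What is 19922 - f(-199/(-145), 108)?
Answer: 19577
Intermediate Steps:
f(N, P) = 885 - 5*P (f(N, P) = -5*(P - 177) = -5*(-177 + P) = 885 - 5*P)
19922 - f(-199/(-145), 108) = 19922 - (885 - 5*108) = 19922 - (885 - 540) = 19922 - 1*345 = 19922 - 345 = 19577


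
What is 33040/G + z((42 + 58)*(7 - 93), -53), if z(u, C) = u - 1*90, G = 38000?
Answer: -4127337/475 ≈ -8689.1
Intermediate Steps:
z(u, C) = -90 + u (z(u, C) = u - 90 = -90 + u)
33040/G + z((42 + 58)*(7 - 93), -53) = 33040/38000 + (-90 + (42 + 58)*(7 - 93)) = 33040*(1/38000) + (-90 + 100*(-86)) = 413/475 + (-90 - 8600) = 413/475 - 8690 = -4127337/475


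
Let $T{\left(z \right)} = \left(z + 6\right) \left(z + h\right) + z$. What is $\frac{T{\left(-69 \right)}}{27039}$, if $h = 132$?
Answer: $- \frac{1346}{9013} \approx -0.14934$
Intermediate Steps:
$T{\left(z \right)} = z + \left(6 + z\right) \left(132 + z\right)$ ($T{\left(z \right)} = \left(z + 6\right) \left(z + 132\right) + z = \left(6 + z\right) \left(132 + z\right) + z = z + \left(6 + z\right) \left(132 + z\right)$)
$\frac{T{\left(-69 \right)}}{27039} = \frac{792 + \left(-69\right)^{2} + 139 \left(-69\right)}{27039} = \left(792 + 4761 - 9591\right) \frac{1}{27039} = \left(-4038\right) \frac{1}{27039} = - \frac{1346}{9013}$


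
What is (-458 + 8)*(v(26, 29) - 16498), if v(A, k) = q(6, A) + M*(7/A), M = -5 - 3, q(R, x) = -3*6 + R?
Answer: 96596100/13 ≈ 7.4305e+6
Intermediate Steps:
q(R, x) = -18 + R
M = -8
v(A, k) = -12 - 56/A (v(A, k) = (-18 + 6) - 56/A = -12 - 56/A)
(-458 + 8)*(v(26, 29) - 16498) = (-458 + 8)*((-12 - 56/26) - 16498) = -450*((-12 - 56*1/26) - 16498) = -450*((-12 - 28/13) - 16498) = -450*(-184/13 - 16498) = -450*(-214658/13) = 96596100/13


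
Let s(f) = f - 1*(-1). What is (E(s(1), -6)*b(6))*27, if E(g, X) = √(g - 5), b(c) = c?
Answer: 162*I*√3 ≈ 280.59*I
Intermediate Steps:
s(f) = 1 + f (s(f) = f + 1 = 1 + f)
E(g, X) = √(-5 + g)
(E(s(1), -6)*b(6))*27 = (√(-5 + (1 + 1))*6)*27 = (√(-5 + 2)*6)*27 = (√(-3)*6)*27 = ((I*√3)*6)*27 = (6*I*√3)*27 = 162*I*√3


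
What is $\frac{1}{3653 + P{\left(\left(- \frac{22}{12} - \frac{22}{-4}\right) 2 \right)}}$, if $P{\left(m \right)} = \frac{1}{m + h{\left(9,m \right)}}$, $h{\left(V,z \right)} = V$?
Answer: $\frac{49}{179000} \approx 0.00027374$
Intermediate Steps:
$P{\left(m \right)} = \frac{1}{9 + m}$ ($P{\left(m \right)} = \frac{1}{m + 9} = \frac{1}{9 + m}$)
$\frac{1}{3653 + P{\left(\left(- \frac{22}{12} - \frac{22}{-4}\right) 2 \right)}} = \frac{1}{3653 + \frac{1}{9 + \left(- \frac{22}{12} - \frac{22}{-4}\right) 2}} = \frac{1}{3653 + \frac{1}{9 + \left(\left(-22\right) \frac{1}{12} - - \frac{11}{2}\right) 2}} = \frac{1}{3653 + \frac{1}{9 + \left(- \frac{11}{6} + \frac{11}{2}\right) 2}} = \frac{1}{3653 + \frac{1}{9 + \frac{11}{3} \cdot 2}} = \frac{1}{3653 + \frac{1}{9 + \frac{22}{3}}} = \frac{1}{3653 + \frac{1}{\frac{49}{3}}} = \frac{1}{3653 + \frac{3}{49}} = \frac{1}{\frac{179000}{49}} = \frac{49}{179000}$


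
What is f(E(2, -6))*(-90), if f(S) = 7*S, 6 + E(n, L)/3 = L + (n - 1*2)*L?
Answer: 22680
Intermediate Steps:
E(n, L) = -18 + 3*L + 3*L*(-2 + n) (E(n, L) = -18 + 3*(L + (n - 1*2)*L) = -18 + 3*(L + (n - 2)*L) = -18 + 3*(L + (-2 + n)*L) = -18 + 3*(L + L*(-2 + n)) = -18 + (3*L + 3*L*(-2 + n)) = -18 + 3*L + 3*L*(-2 + n))
f(E(2, -6))*(-90) = (7*(-18 - 3*(-6) + 3*(-6)*2))*(-90) = (7*(-18 + 18 - 36))*(-90) = (7*(-36))*(-90) = -252*(-90) = 22680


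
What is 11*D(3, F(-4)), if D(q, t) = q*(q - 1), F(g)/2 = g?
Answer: 66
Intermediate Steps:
F(g) = 2*g
D(q, t) = q*(-1 + q)
11*D(3, F(-4)) = 11*(3*(-1 + 3)) = 11*(3*2) = 11*6 = 66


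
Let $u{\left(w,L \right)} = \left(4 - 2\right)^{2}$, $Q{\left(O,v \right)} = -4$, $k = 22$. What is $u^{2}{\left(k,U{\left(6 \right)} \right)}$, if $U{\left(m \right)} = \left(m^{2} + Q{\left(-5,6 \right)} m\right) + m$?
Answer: $16$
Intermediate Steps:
$U{\left(m \right)} = m^{2} - 3 m$ ($U{\left(m \right)} = \left(m^{2} - 4 m\right) + m = m^{2} - 3 m$)
$u{\left(w,L \right)} = 4$ ($u{\left(w,L \right)} = 2^{2} = 4$)
$u^{2}{\left(k,U{\left(6 \right)} \right)} = 4^{2} = 16$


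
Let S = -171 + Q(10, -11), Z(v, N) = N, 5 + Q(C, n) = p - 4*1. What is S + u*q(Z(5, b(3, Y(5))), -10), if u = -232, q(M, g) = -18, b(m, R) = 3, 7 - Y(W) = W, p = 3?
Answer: 3999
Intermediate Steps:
Y(W) = 7 - W
Q(C, n) = -6 (Q(C, n) = -5 + (3 - 4*1) = -5 + (3 - 4) = -5 - 1 = -6)
S = -177 (S = -171 - 6 = -177)
S + u*q(Z(5, b(3, Y(5))), -10) = -177 - 232*(-18) = -177 + 4176 = 3999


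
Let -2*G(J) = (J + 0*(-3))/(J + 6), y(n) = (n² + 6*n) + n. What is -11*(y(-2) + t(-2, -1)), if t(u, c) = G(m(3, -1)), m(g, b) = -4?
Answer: 99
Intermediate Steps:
y(n) = n² + 7*n
G(J) = -J/(2*(6 + J)) (G(J) = -(J + 0*(-3))/(2*(J + 6)) = -(J + 0)/(2*(6 + J)) = -J/(2*(6 + J)))
t(u, c) = 1 (t(u, c) = -1*(-4)/(12 + 2*(-4)) = -1*(-4)/(12 - 8) = -1*(-4)/4 = -1*(-4)*¼ = 1)
-11*(y(-2) + t(-2, -1)) = -11*(-2*(7 - 2) + 1) = -11*(-2*5 + 1) = -11*(-10 + 1) = -11*(-9) = 99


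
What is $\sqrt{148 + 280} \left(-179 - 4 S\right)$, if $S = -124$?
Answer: $634 \sqrt{107} \approx 6558.1$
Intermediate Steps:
$\sqrt{148 + 280} \left(-179 - 4 S\right) = \sqrt{148 + 280} \left(-179 - -496\right) = \sqrt{428} \left(-179 + 496\right) = 2 \sqrt{107} \cdot 317 = 634 \sqrt{107}$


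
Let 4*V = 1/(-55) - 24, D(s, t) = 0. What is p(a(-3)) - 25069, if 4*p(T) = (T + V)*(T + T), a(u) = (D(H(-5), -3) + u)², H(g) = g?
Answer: -11024429/440 ≈ -25056.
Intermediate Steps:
V = -1321/220 (V = (1/(-55) - 24)/4 = (-1/55 - 24)/4 = (¼)*(-1321/55) = -1321/220 ≈ -6.0045)
a(u) = u² (a(u) = (0 + u)² = u²)
p(T) = T*(-1321/220 + T)/2 (p(T) = ((T - 1321/220)*(T + T))/4 = ((-1321/220 + T)*(2*T))/4 = (2*T*(-1321/220 + T))/4 = T*(-1321/220 + T)/2)
p(a(-3)) - 25069 = (1/440)*(-3)²*(-1321 + 220*(-3)²) - 25069 = (1/440)*9*(-1321 + 220*9) - 25069 = (1/440)*9*(-1321 + 1980) - 25069 = (1/440)*9*659 - 25069 = 5931/440 - 25069 = -11024429/440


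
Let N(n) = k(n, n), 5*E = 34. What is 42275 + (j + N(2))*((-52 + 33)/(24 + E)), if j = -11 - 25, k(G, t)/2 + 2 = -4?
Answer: 3257455/77 ≈ 42305.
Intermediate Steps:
E = 34/5 (E = (⅕)*34 = 34/5 ≈ 6.8000)
k(G, t) = -12 (k(G, t) = -4 + 2*(-4) = -4 - 8 = -12)
N(n) = -12
j = -36
42275 + (j + N(2))*((-52 + 33)/(24 + E)) = 42275 + (-36 - 12)*((-52 + 33)/(24 + 34/5)) = 42275 - (-912)/154/5 = 42275 - (-912)*5/154 = 42275 - 48*(-95/154) = 42275 + 2280/77 = 3257455/77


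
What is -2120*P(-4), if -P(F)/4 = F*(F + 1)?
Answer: 101760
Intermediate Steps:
P(F) = -4*F*(1 + F) (P(F) = -4*F*(F + 1) = -4*F*(1 + F))
-2120*P(-4) = -(-8480)*(-4)*(1 - 4) = -(-8480)*(-4)*(-3) = -2120*(-48) = 101760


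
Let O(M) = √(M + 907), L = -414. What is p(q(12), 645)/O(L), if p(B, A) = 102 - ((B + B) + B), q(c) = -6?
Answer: 120*√493/493 ≈ 5.4045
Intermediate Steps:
O(M) = √(907 + M)
p(B, A) = 102 - 3*B (p(B, A) = 102 - (2*B + B) = 102 - 3*B)
p(q(12), 645)/O(L) = (102 - 3*(-6))/(√(907 - 414)) = (102 + 18)/(√493) = 120*(√493/493) = 120*√493/493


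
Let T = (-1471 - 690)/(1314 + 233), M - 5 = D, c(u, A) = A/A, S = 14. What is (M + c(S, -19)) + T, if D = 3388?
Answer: 5248357/1547 ≈ 3392.6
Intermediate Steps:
c(u, A) = 1
M = 3393 (M = 5 + 3388 = 3393)
T = -2161/1547 ≈ -1.3969
(M + c(S, -19)) + T = (3393 + 1) - 2161/1547 = 3394 - 2161/1547 = 5248357/1547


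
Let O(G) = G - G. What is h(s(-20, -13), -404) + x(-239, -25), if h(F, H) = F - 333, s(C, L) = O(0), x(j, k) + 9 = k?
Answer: -367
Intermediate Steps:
O(G) = 0
x(j, k) = -9 + k
s(C, L) = 0
h(F, H) = -333 + F
h(s(-20, -13), -404) + x(-239, -25) = (-333 + 0) + (-9 - 25) = -333 - 34 = -367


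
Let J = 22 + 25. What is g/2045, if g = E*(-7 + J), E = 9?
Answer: 72/409 ≈ 0.17604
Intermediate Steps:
J = 47
g = 360 (g = 9*(-7 + 47) = 9*40 = 360)
g/2045 = 360/2045 = 360*(1/2045) = 72/409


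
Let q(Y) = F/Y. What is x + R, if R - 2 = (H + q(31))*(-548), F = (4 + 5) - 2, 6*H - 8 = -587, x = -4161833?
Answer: -127381255/31 ≈ -4.1091e+6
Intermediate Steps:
H = -193/2 (H = 4/3 + (⅙)*(-587) = 4/3 - 587/6 = -193/2 ≈ -96.500)
F = 7 (F = 9 - 2 = 7)
q(Y) = 7/Y
R = 1635568/31 (R = 2 + (-193/2 + 7/31)*(-548) = 2 - 5969/62*(-548) = 2 + 1635506/31 = 1635568/31 ≈ 52760.)
x + R = -4161833 + 1635568/31 = -127381255/31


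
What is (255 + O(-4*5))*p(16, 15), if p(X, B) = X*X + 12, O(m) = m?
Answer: 62980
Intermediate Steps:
p(X, B) = 12 + X² (p(X, B) = X² + 12 = 12 + X²)
(255 + O(-4*5))*p(16, 15) = (255 - 4*5)*(12 + 16²) = (255 - 20)*(12 + 256) = 235*268 = 62980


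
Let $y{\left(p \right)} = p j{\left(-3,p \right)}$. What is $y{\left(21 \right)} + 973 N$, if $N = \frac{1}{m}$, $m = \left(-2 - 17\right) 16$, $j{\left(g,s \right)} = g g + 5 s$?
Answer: $\frac{726803}{304} \approx 2390.8$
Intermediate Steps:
$j{\left(g,s \right)} = g^{2} + 5 s$
$m = -304$ ($m = \left(-19\right) 16 = -304$)
$N = - \frac{1}{304}$ ($N = \frac{1}{-304} = - \frac{1}{304} \approx -0.0032895$)
$y{\left(p \right)} = p \left(9 + 5 p\right)$ ($y{\left(p \right)} = p \left(\left(-3\right)^{2} + 5 p\right) = p \left(9 + 5 p\right)$)
$y{\left(21 \right)} + 973 N = 21 \left(9 + 5 \cdot 21\right) + 973 \left(- \frac{1}{304}\right) = 21 \left(9 + 105\right) - \frac{973}{304} = 21 \cdot 114 - \frac{973}{304} = 2394 - \frac{973}{304} = \frac{726803}{304}$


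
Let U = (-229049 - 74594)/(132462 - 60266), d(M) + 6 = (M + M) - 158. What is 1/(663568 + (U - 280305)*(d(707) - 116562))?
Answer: 18049/583410077017076 ≈ 3.0937e-11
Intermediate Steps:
d(M) = -164 + 2*M (d(M) = -6 + ((M + M) - 158) = -6 + (2*M - 158) = -6 + (-158 + 2*M) = -164 + 2*M)
U = -303643/72196 ≈ -4.2058
1/(663568 + (U - 280305)*(d(707) - 116562)) = 1/(663568 + (-303643/72196 - 280305)*((-164 + 2*707) - 116562)) = 1/(663568 - 20237203423*((-164 + 1414) - 116562)/72196) = 1/(663568 - 20237203423*(1250 - 116562)/72196) = 1/(663568 - 20237203423/72196*(-115312)) = 1/(663568 + 583398100278244/18049) = 1/(583410077017076/18049) = 18049/583410077017076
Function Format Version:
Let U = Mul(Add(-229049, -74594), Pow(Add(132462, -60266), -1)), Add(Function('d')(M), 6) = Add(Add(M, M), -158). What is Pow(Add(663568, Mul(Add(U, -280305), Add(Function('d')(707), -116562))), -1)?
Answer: Rational(18049, 583410077017076) ≈ 3.0937e-11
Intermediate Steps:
Function('d')(M) = Add(-164, Mul(2, M)) (Function('d')(M) = Add(-6, Add(Add(M, M), -158)) = Add(-6, Add(Mul(2, M), -158)) = Add(-6, Add(-158, Mul(2, M))) = Add(-164, Mul(2, M)))
U = Rational(-303643, 72196) (U = Mul(-303643, Pow(72196, -1)) = Mul(-303643, Rational(1, 72196)) = Rational(-303643, 72196) ≈ -4.2058)
Pow(Add(663568, Mul(Add(U, -280305), Add(Function('d')(707), -116562))), -1) = Pow(Add(663568, Mul(Add(Rational(-303643, 72196), -280305), Add(Add(-164, Mul(2, 707)), -116562))), -1) = Pow(Add(663568, Mul(Rational(-20237203423, 72196), Add(Add(-164, 1414), -116562))), -1) = Pow(Add(663568, Mul(Rational(-20237203423, 72196), Add(1250, -116562))), -1) = Pow(Add(663568, Mul(Rational(-20237203423, 72196), -115312)), -1) = Pow(Add(663568, Rational(583398100278244, 18049)), -1) = Pow(Rational(583410077017076, 18049), -1) = Rational(18049, 583410077017076)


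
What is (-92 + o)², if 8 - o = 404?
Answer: 238144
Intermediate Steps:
o = -396 (o = 8 - 1*404 = 8 - 404 = -396)
(-92 + o)² = (-92 - 396)² = (-488)² = 238144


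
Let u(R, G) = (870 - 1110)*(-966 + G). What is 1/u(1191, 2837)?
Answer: -1/449040 ≈ -2.2270e-6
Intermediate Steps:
u(R, G) = 231840 - 240*G (u(R, G) = -240*(-966 + G) = 231840 - 240*G)
1/u(1191, 2837) = 1/(231840 - 240*2837) = 1/(231840 - 680880) = 1/(-449040) = -1/449040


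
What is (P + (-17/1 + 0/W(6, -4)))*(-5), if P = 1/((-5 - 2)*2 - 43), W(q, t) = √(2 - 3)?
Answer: 4850/57 ≈ 85.088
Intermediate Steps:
W(q, t) = I (W(q, t) = √(-1) = I)
P = -1/57 (P = 1/(-7*2 - 43) = 1/(-14 - 43) = 1/(-57) = -1/57 ≈ -0.017544)
(P + (-17/1 + 0/W(6, -4)))*(-5) = (-1/57 + (-17/1 + 0/I))*(-5) = (-1/57 + (-17*1 + 0*(-I)))*(-5) = (-1/57 + (-17 + 0))*(-5) = (-1/57 - 17)*(-5) = -970/57*(-5) = 4850/57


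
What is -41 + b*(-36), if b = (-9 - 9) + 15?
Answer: 67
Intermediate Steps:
b = -3 (b = -18 + 15 = -3)
-41 + b*(-36) = -41 - 3*(-36) = -41 + 108 = 67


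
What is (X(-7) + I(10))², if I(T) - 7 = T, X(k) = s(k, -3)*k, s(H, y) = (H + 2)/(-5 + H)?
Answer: 28561/144 ≈ 198.34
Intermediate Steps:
s(H, y) = (2 + H)/(-5 + H)
X(k) = k*(2 + k)/(-5 + k) (X(k) = ((2 + k)/(-5 + k))*k = k*(2 + k)/(-5 + k))
I(T) = 7 + T
(X(-7) + I(10))² = (-7*(2 - 7)/(-5 - 7) + (7 + 10))² = (-7*(-5)/(-12) + 17)² = (-7*(-1/12)*(-5) + 17)² = (-35/12 + 17)² = (169/12)² = 28561/144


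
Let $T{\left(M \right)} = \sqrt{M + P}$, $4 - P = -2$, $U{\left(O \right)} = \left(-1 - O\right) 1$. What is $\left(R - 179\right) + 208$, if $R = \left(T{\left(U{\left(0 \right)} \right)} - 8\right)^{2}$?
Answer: $98 - 16 \sqrt{5} \approx 62.223$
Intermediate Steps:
$U{\left(O \right)} = -1 - O$
$P = 6$ ($P = 4 - -2 = 4 + 2 = 6$)
$T{\left(M \right)} = \sqrt{6 + M}$ ($T{\left(M \right)} = \sqrt{M + 6} = \sqrt{6 + M}$)
$R = \left(-8 + \sqrt{5}\right)^{2}$ ($R = \left(\sqrt{6 - 1} - 8\right)^{2} = \left(\sqrt{5} - 8\right)^{2} = \left(-8 + \sqrt{5}\right)^{2} \approx 33.223$)
$\left(R - 179\right) + 208 = \left(\left(8 - \sqrt{5}\right)^{2} - 179\right) + 208 = \left(-179 + \left(8 - \sqrt{5}\right)^{2}\right) + 208 = 29 + \left(8 - \sqrt{5}\right)^{2}$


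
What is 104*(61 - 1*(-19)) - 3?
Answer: 8317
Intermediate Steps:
104*(61 - 1*(-19)) - 3 = 104*(61 + 19) - 3 = 104*80 - 3 = 8320 - 3 = 8317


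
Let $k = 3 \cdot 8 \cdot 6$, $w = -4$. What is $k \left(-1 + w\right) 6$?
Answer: $-4320$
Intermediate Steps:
$k = 144$ ($k = 24 \cdot 6 = 144$)
$k \left(-1 + w\right) 6 = 144 \left(-1 - 4\right) 6 = 144 \left(\left(-5\right) 6\right) = 144 \left(-30\right) = -4320$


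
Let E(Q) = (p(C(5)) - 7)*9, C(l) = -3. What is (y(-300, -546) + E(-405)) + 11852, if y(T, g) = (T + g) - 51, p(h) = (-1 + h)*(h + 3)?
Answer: 10892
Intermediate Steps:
p(h) = (-1 + h)*(3 + h)
y(T, g) = -51 + T + g
E(Q) = -63 (E(Q) = ((-3 + (-3)² + 2*(-3)) - 7)*9 = ((-3 + 9 - 6) - 7)*9 = (0 - 7)*9 = -7*9 = -63)
(y(-300, -546) + E(-405)) + 11852 = ((-51 - 300 - 546) - 63) + 11852 = (-897 - 63) + 11852 = -960 + 11852 = 10892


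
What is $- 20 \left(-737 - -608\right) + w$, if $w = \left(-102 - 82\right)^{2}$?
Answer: $36436$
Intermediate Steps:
$w = 33856$ ($w = \left(-184\right)^{2} = 33856$)
$- 20 \left(-737 - -608\right) + w = - 20 \left(-737 - -608\right) + 33856 = - 20 \left(-737 + 608\right) + 33856 = \left(-20\right) \left(-129\right) + 33856 = 2580 + 33856 = 36436$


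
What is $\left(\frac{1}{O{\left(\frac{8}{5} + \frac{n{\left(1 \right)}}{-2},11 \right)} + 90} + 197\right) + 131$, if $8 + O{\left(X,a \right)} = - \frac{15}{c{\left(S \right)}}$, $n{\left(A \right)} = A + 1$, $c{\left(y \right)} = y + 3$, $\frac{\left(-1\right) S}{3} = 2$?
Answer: $\frac{28537}{87} \approx 328.01$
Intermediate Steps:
$S = -6$ ($S = \left(-3\right) 2 = -6$)
$c{\left(y \right)} = 3 + y$
$n{\left(A \right)} = 1 + A$
$O{\left(X,a \right)} = -3$ ($O{\left(X,a \right)} = -8 - \frac{15}{3 - 6} = -8 - \frac{15}{-3} = -8 - -5 = -8 + 5 = -3$)
$\left(\frac{1}{O{\left(\frac{8}{5} + \frac{n{\left(1 \right)}}{-2},11 \right)} + 90} + 197\right) + 131 = \left(\frac{1}{-3 + 90} + 197\right) + 131 = \left(\frac{1}{87} + 197\right) + 131 = \frac{17140}{87} + 131 = \frac{28537}{87}$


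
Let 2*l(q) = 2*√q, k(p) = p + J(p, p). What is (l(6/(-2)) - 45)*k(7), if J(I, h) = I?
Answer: -630 + 14*I*√3 ≈ -630.0 + 24.249*I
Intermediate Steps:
k(p) = 2*p (k(p) = p + p = 2*p)
l(q) = √q (l(q) = (2*√q)/2 = √q)
(l(6/(-2)) - 45)*k(7) = (√(6/(-2)) - 45)*(2*7) = (√(6*(-½)) - 45)*14 = (√(-3) - 45)*14 = (I*√3 - 45)*14 = (-45 + I*√3)*14 = -630 + 14*I*√3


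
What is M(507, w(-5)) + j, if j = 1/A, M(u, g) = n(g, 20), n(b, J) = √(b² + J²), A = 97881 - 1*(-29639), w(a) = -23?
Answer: 1/127520 + √929 ≈ 30.480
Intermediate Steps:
A = 127520 (A = 97881 + 29639 = 127520)
n(b, J) = √(J² + b²)
M(u, g) = √(400 + g²) (M(u, g) = √(20² + g²) = √(400 + g²))
j = 1/127520 ≈ 7.8419e-6
M(507, w(-5)) + j = √(400 + (-23)²) + 1/127520 = √(400 + 529) + 1/127520 = √929 + 1/127520 = 1/127520 + √929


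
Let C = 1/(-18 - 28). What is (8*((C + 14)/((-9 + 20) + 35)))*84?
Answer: 108024/529 ≈ 204.20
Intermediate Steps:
C = -1/46 (C = 1/(-46) = -1/46 ≈ -0.021739)
(8*((C + 14)/((-9 + 20) + 35)))*84 = (8*((-1/46 + 14)/((-9 + 20) + 35)))*84 = (8*(643/(46*(11 + 35))))*84 = (8*((643/46)/46))*84 = (8*((643/46)*(1/46)))*84 = (8*(643/2116))*84 = (1286/529)*84 = 108024/529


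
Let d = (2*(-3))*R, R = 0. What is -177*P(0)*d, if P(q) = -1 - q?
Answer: 0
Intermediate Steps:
d = 0 (d = (2*(-3))*0 = -6*0 = 0)
-177*P(0)*d = -177*(-1 - 1*0)*0 = -177*(-1 + 0)*0 = -(-177)*0 = -177*0 = 0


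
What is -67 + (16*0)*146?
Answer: -67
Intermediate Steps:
-67 + (16*0)*146 = -67 + 0*146 = -67 + 0 = -67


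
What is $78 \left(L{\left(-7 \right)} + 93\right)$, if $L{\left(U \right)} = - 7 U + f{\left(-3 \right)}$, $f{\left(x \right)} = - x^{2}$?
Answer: $10374$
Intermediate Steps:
$L{\left(U \right)} = -9 - 7 U$ ($L{\left(U \right)} = - 7 U - \left(-3\right)^{2} = - 7 U - 9 = -9 - 7 U$)
$78 \left(L{\left(-7 \right)} + 93\right) = 78 \left(\left(-9 - -49\right) + 93\right) = 78 \left(\left(-9 + 49\right) + 93\right) = 78 \left(40 + 93\right) = 78 \cdot 133 = 10374$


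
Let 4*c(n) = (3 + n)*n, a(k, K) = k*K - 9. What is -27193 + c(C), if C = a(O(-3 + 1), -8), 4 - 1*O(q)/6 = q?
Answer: -10727/2 ≈ -5363.5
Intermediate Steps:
O(q) = 24 - 6*q
a(k, K) = -9 + K*k (a(k, K) = K*k - 9 = -9 + K*k)
C = -297 (C = -9 - 8*(24 - 6*(-3 + 1)) = -9 - 8*(24 - 6*(-2)) = -9 - 8*(24 + 12) = -9 - 8*36 = -9 - 288 = -297)
c(n) = n*(3 + n)/4 (c(n) = ((3 + n)*n)/4 = (n*(3 + n))/4 = n*(3 + n)/4)
-27193 + c(C) = -27193 + (1/4)*(-297)*(3 - 297) = -27193 + (1/4)*(-297)*(-294) = -27193 + 43659/2 = -10727/2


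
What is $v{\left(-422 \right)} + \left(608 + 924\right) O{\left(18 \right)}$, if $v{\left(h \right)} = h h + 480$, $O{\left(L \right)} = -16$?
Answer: $154052$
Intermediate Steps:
$v{\left(h \right)} = 480 + h^{2}$ ($v{\left(h \right)} = h^{2} + 480 = 480 + h^{2}$)
$v{\left(-422 \right)} + \left(608 + 924\right) O{\left(18 \right)} = \left(480 + \left(-422\right)^{2}\right) + \left(608 + 924\right) \left(-16\right) = \left(480 + 178084\right) + 1532 \left(-16\right) = 178564 - 24512 = 154052$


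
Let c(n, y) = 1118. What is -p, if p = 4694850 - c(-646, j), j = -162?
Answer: -4693732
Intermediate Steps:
p = 4693732 (p = 4694850 - 1*1118 = 4694850 - 1118 = 4693732)
-p = -1*4693732 = -4693732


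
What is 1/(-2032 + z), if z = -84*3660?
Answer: -1/309472 ≈ -3.2313e-6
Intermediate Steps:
z = -307440
1/(-2032 + z) = 1/(-2032 - 307440) = 1/(-309472) = -1/309472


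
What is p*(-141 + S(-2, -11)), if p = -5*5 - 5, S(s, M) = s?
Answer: 4290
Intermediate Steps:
p = -30 (p = -25 - 5 = -30)
p*(-141 + S(-2, -11)) = -30*(-141 - 2) = -30*(-143) = 4290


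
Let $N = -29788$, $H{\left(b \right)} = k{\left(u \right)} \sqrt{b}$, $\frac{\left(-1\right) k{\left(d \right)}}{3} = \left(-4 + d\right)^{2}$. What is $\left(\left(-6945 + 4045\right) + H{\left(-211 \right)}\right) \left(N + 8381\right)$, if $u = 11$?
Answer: $62080300 + 3146829 i \sqrt{211} \approx 6.208 \cdot 10^{7} + 4.571 \cdot 10^{7} i$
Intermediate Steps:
$k{\left(d \right)} = - 3 \left(-4 + d\right)^{2}$
$H{\left(b \right)} = - 147 \sqrt{b}$ ($H{\left(b \right)} = - 3 \left(-4 + 11\right)^{2} \sqrt{b} = - 3 \cdot 7^{2} \sqrt{b} = \left(-3\right) 49 \sqrt{b} = - 147 \sqrt{b}$)
$\left(\left(-6945 + 4045\right) + H{\left(-211 \right)}\right) \left(N + 8381\right) = \left(\left(-6945 + 4045\right) - 147 \sqrt{-211}\right) \left(-29788 + 8381\right) = \left(-2900 - 147 i \sqrt{211}\right) \left(-21407\right) = 62080300 + 3146829 i \sqrt{211}$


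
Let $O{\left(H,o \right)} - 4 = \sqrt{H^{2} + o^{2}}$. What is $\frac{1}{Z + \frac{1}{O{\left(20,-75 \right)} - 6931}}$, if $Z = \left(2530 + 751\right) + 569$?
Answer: $\frac{184712613473}{711143535202101} + \frac{5 \sqrt{241}}{711143535202101} \approx 0.00025974$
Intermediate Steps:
$O{\left(H,o \right)} = 4 + \sqrt{H^{2} + o^{2}}$
$Z = 3850$ ($Z = 3281 + 569 = 3850$)
$\frac{1}{Z + \frac{1}{O{\left(20,-75 \right)} - 6931}} = \frac{1}{3850 + \frac{1}{\left(4 + \sqrt{20^{2} + \left(-75\right)^{2}}\right) - 6931}} = \frac{1}{3850 + \frac{1}{\left(4 + \sqrt{400 + 5625}\right) - 6931}} = \frac{1}{3850 + \frac{1}{\left(4 + \sqrt{6025}\right) - 6931}} = \frac{1}{3850 + \frac{1}{\left(4 + 5 \sqrt{241}\right) - 6931}} = \frac{1}{3850 + \frac{1}{-6927 + 5 \sqrt{241}}}$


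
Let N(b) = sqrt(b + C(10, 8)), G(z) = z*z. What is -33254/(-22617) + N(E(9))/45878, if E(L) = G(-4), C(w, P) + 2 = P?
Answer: 33254/22617 + sqrt(22)/45878 ≈ 1.4704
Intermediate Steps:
G(z) = z**2
C(w, P) = -2 + P
E(L) = 16 (E(L) = (-4)**2 = 16)
N(b) = sqrt(6 + b) (N(b) = sqrt(b + (-2 + 8)) = sqrt(b + 6) = sqrt(6 + b))
-33254/(-22617) + N(E(9))/45878 = -33254/(-22617) + sqrt(6 + 16)/45878 = -33254*(-1/22617) + sqrt(22)*(1/45878) = 33254/22617 + sqrt(22)/45878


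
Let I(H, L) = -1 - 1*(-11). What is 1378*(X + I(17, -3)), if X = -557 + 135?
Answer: -567736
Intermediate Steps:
I(H, L) = 10 (I(H, L) = -1 + 11 = 10)
X = -422
1378*(X + I(17, -3)) = 1378*(-422 + 10) = 1378*(-412) = -567736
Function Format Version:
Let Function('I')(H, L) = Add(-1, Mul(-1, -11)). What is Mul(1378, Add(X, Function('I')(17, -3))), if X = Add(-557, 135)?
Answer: -567736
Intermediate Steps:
Function('I')(H, L) = 10 (Function('I')(H, L) = Add(-1, 11) = 10)
X = -422
Mul(1378, Add(X, Function('I')(17, -3))) = Mul(1378, Add(-422, 10)) = Mul(1378, -412) = -567736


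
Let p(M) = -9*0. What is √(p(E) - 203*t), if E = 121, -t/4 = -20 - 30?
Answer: 10*I*√406 ≈ 201.49*I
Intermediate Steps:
t = 200 (t = -4*(-20 - 30) = -4*(-50) = 200)
p(M) = 0
√(p(E) - 203*t) = √(0 - 203*200) = √(0 - 40600) = √(-40600) = 10*I*√406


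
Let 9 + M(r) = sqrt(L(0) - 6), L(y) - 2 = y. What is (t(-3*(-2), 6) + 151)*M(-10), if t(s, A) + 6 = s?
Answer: -1359 + 302*I ≈ -1359.0 + 302.0*I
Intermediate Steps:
L(y) = 2 + y
t(s, A) = -6 + s
M(r) = -9 + 2*I (M(r) = -9 + sqrt((2 + 0) - 6) = -9 + sqrt(2 - 6) = -9 + sqrt(-4) = -9 + 2*I)
(t(-3*(-2), 6) + 151)*M(-10) = ((-6 - 3*(-2)) + 151)*(-9 + 2*I) = ((-6 + 6) + 151)*(-9 + 2*I) = (0 + 151)*(-9 + 2*I) = 151*(-9 + 2*I) = -1359 + 302*I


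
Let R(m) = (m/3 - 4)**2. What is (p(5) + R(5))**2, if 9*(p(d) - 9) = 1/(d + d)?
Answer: 1692601/8100 ≈ 208.96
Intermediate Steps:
p(d) = 9 + 1/(18*d) (p(d) = 9 + 1/(9*(d + d)) = 9 + 1/(9*((2*d))) = 9 + (1/(2*d))/9 = 9 + 1/(18*d))
R(m) = (-4 + m/3)**2 (R(m) = (m*(1/3) - 4)**2 = (m/3 - 4)**2 = (-4 + m/3)**2)
(p(5) + R(5))**2 = ((9 + (1/18)/5) + (-12 + 5)**2/9)**2 = ((9 + (1/18)*(1/5)) + (1/9)*(-7)**2)**2 = ((9 + 1/90) + (1/9)*49)**2 = (811/90 + 49/9)**2 = (1301/90)**2 = 1692601/8100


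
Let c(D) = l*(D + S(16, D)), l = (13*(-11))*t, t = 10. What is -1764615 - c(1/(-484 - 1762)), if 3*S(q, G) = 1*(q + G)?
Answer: -5919296555/3369 ≈ -1.7570e+6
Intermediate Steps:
S(q, G) = G/3 + q/3 (S(q, G) = (1*(q + G))/3 = (1*(G + q))/3 = (G + q)/3 = G/3 + q/3)
l = -1430 (l = (13*(-11))*10 = -143*10 = -1430)
c(D) = -22880/3 - 5720*D/3 (c(D) = -1430*(D + (D/3 + (1/3)*16)) = -1430*(D + (D/3 + 16/3)) = -1430*(D + (16/3 + D/3)) = -1430*(16/3 + 4*D/3) = -22880/3 - 5720*D/3)
-1764615 - c(1/(-484 - 1762)) = -1764615 - (-22880/3 - 5720/(3*(-484 - 1762))) = -1764615 - (-22880/3 - 5720/3/(-2246)) = -1764615 - (-22880/3 - 5720/3*(-1/2246)) = -1764615 - (-22880/3 + 2860/3369) = -1764615 - 1*(-25691380/3369) = -1764615 + 25691380/3369 = -5919296555/3369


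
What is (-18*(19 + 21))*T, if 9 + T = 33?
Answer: -17280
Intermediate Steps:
T = 24 (T = -9 + 33 = 24)
(-18*(19 + 21))*T = -18*(19 + 21)*24 = -18*40*24 = -720*24 = -17280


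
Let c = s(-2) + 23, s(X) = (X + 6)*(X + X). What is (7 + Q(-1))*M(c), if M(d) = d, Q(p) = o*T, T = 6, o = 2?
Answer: 133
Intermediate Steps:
Q(p) = 12 (Q(p) = 2*6 = 12)
s(X) = 2*X*(6 + X) (s(X) = (6 + X)*(2*X) = 2*X*(6 + X))
c = 7 (c = 2*(-2)*(6 - 2) + 23 = 2*(-2)*4 + 23 = -16 + 23 = 7)
(7 + Q(-1))*M(c) = (7 + 12)*7 = 19*7 = 133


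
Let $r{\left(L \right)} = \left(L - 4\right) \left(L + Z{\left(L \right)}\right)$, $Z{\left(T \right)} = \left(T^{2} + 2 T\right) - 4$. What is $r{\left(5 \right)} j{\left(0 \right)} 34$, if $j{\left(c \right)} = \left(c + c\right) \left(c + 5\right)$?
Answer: $0$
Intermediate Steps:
$Z{\left(T \right)} = -4 + T^{2} + 2 T$
$r{\left(L \right)} = \left(-4 + L\right) \left(-4 + L^{2} + 3 L\right)$ ($r{\left(L \right)} = \left(L - 4\right) \left(L + \left(-4 + L^{2} + 2 L\right)\right) = \left(-4 + L\right) \left(-4 + L^{2} + 3 L\right)$)
$j{\left(c \right)} = 2 c \left(5 + c\right)$
$r{\left(5 \right)} j{\left(0 \right)} 34 = \left(16 + 5^{3} - 5^{2} - 80\right) 2 \cdot 0 \left(5 + 0\right) 34 = \left(16 + 125 - 25 - 80\right) 2 \cdot 0 \cdot 5 \cdot 34 = \left(16 + 125 - 25 - 80\right) 0 \cdot 34 = 36 \cdot 0 \cdot 34 = 0 \cdot 34 = 0$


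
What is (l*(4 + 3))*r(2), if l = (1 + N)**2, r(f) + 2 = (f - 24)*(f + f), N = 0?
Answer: -630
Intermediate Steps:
r(f) = -2 + 2*f*(-24 + f) (r(f) = -2 + (f - 24)*(f + f) = -2 + (-24 + f)*(2*f) = -2 + 2*f*(-24 + f))
l = 1 (l = (1 + 0)**2 = 1**2 = 1)
(l*(4 + 3))*r(2) = (1*(4 + 3))*(-2 - 48*2 + 2*2**2) = (1*7)*(-2 - 96 + 2*4) = 7*(-2 - 96 + 8) = 7*(-90) = -630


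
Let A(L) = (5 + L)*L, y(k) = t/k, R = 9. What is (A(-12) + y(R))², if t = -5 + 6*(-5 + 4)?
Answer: 555025/81 ≈ 6852.2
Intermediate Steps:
t = -11 (t = -5 + 6*(-1) = -5 - 6 = -11)
y(k) = -11/k
A(L) = L*(5 + L)
(A(-12) + y(R))² = (-12*(5 - 12) - 11/9)² = (-12*(-7) - 11*⅑)² = (84 - 11/9)² = (745/9)² = 555025/81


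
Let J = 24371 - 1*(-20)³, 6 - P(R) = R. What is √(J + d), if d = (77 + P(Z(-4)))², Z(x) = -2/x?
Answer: √156709/2 ≈ 197.93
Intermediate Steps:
P(R) = 6 - R
d = 27225/4 (d = (77 + (6 - (-2)/(-4)))² = (77 + (6 - (-2)*(-1)/4))² = (77 + (6 - 1*½))² = (77 + (6 - ½))² = (77 + 11/2)² = (165/2)² = 27225/4 ≈ 6806.3)
J = 32371 (J = 24371 - 1*(-8000) = 24371 + 8000 = 32371)
√(J + d) = √(32371 + 27225/4) = √(156709/4) = √156709/2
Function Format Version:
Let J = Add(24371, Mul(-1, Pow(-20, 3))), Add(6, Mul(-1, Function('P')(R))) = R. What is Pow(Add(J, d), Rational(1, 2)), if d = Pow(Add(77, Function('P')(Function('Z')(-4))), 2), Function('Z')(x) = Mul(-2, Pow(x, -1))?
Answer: Mul(Rational(1, 2), Pow(156709, Rational(1, 2))) ≈ 197.93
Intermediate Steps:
Function('P')(R) = Add(6, Mul(-1, R))
d = Rational(27225, 4) (d = Pow(Add(77, Add(6, Mul(-1, Mul(-2, Pow(-4, -1))))), 2) = Pow(Add(77, Add(6, Mul(-1, Mul(-2, Rational(-1, 4))))), 2) = Pow(Add(77, Add(6, Mul(-1, Rational(1, 2)))), 2) = Pow(Add(77, Add(6, Rational(-1, 2))), 2) = Pow(Add(77, Rational(11, 2)), 2) = Pow(Rational(165, 2), 2) = Rational(27225, 4) ≈ 6806.3)
J = 32371 (J = Add(24371, Mul(-1, -8000)) = Add(24371, 8000) = 32371)
Pow(Add(J, d), Rational(1, 2)) = Pow(Add(32371, Rational(27225, 4)), Rational(1, 2)) = Pow(Rational(156709, 4), Rational(1, 2)) = Mul(Rational(1, 2), Pow(156709, Rational(1, 2)))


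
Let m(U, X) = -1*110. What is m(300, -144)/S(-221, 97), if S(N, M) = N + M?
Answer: 55/62 ≈ 0.88710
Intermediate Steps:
S(N, M) = M + N
m(U, X) = -110
m(300, -144)/S(-221, 97) = -110/(97 - 221) = -110/(-124) = -110*(-1/124) = 55/62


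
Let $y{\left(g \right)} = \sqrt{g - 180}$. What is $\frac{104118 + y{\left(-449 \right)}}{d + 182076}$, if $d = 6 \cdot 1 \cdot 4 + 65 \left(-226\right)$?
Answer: $\frac{52059}{83705} + \frac{i \sqrt{629}}{167410} \approx 0.62193 + 0.00014981 i$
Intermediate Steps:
$y{\left(g \right)} = \sqrt{-180 + g}$
$d = -14666$ ($d = 6 \cdot 4 - 14690 = 24 - 14690 = -14666$)
$\frac{104118 + y{\left(-449 \right)}}{d + 182076} = \frac{104118 + \sqrt{-180 - 449}}{-14666 + 182076} = \frac{104118 + \sqrt{-629}}{167410} = \left(104118 + i \sqrt{629}\right) \frac{1}{167410} = \frac{52059}{83705} + \frac{i \sqrt{629}}{167410}$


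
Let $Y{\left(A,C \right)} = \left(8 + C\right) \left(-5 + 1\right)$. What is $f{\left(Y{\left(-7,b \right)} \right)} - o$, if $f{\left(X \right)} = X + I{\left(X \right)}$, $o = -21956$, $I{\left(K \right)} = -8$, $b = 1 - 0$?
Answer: $21912$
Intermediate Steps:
$b = 1$ ($b = 1 + 0 = 1$)
$Y{\left(A,C \right)} = -32 - 4 C$ ($Y{\left(A,C \right)} = \left(8 + C\right) \left(-4\right) = -32 - 4 C$)
$f{\left(X \right)} = -8 + X$ ($f{\left(X \right)} = X - 8 = -8 + X$)
$f{\left(Y{\left(-7,b \right)} \right)} - o = \left(-8 - 36\right) - -21956 = \left(-8 - 36\right) + 21956 = -44 + 21956 = 21912$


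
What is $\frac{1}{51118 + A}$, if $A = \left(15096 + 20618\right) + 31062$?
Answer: $\frac{1}{117894} \approx 8.4822 \cdot 10^{-6}$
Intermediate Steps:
$A = 66776$ ($A = 35714 + 31062 = 66776$)
$\frac{1}{51118 + A} = \frac{1}{51118 + 66776} = \frac{1}{117894}$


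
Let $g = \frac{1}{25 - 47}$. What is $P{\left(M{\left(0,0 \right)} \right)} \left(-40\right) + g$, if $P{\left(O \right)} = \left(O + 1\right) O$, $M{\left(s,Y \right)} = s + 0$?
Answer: $- \frac{1}{22} \approx -0.045455$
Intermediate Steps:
$M{\left(s,Y \right)} = s$
$g = - \frac{1}{22}$ ($g = \frac{1}{-22} = - \frac{1}{22} \approx -0.045455$)
$P{\left(O \right)} = O \left(1 + O\right)$ ($P{\left(O \right)} = \left(1 + O\right) O = O \left(1 + O\right)$)
$P{\left(M{\left(0,0 \right)} \right)} \left(-40\right) + g = 0 \left(1 + 0\right) \left(-40\right) - \frac{1}{22} = 0 \cdot 1 \left(-40\right) - \frac{1}{22} = 0 \left(-40\right) - \frac{1}{22} = 0 - \frac{1}{22} = - \frac{1}{22}$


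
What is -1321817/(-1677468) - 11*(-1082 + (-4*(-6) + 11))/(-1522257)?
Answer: 60388660061/77379921372 ≈ 0.78042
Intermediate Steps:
-1321817/(-1677468) - 11*(-1082 + (-4*(-6) + 11))/(-1522257) = -1321817*(-1/1677468) - 11*(-1082 + (24 + 11))*(-1/1522257) = 1321817/1677468 - 11*(-1082 + 35)*(-1/1522257) = 1321817/1677468 - 11*(-1047)*(-1/1522257) = 1321817/1677468 + 11517*(-1/1522257) = 1321817/1677468 - 349/46129 = 60388660061/77379921372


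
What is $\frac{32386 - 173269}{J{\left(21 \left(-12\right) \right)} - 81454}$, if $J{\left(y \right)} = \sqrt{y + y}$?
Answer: $\frac{5737741941}{3317377310} + \frac{422649 i \sqrt{14}}{3317377310} \approx 1.7296 + 0.0004767 i$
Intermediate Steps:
$J{\left(y \right)} = \sqrt{2} \sqrt{y}$ ($J{\left(y \right)} = \sqrt{2 y} = \sqrt{2} \sqrt{y}$)
$\frac{32386 - 173269}{J{\left(21 \left(-12\right) \right)} - 81454} = \frac{32386 - 173269}{\sqrt{2} \sqrt{21 \left(-12\right)} - 81454} = - \frac{140883}{\sqrt{2} \sqrt{-252} - 81454} = - \frac{140883}{\sqrt{2} \cdot 6 i \sqrt{7} - 81454} = - \frac{140883}{6 i \sqrt{14} - 81454} = - \frac{140883}{-81454 + 6 i \sqrt{14}}$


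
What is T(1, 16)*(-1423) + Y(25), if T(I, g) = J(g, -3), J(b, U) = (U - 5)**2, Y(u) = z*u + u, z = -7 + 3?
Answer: -91147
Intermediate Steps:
z = -4
Y(u) = -3*u (Y(u) = -4*u + u = -3*u)
J(b, U) = (-5 + U)**2
T(I, g) = 64 (T(I, g) = (-5 - 3)**2 = (-8)**2 = 64)
T(1, 16)*(-1423) + Y(25) = 64*(-1423) - 3*25 = -91072 - 75 = -91147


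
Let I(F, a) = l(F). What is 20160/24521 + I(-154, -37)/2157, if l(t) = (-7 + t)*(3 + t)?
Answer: 91373593/7555971 ≈ 12.093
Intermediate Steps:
I(F, a) = -21 + F² - 4*F
20160/24521 + I(-154, -37)/2157 = 20160/24521 + (-21 + (-154)² - 4*(-154))/2157 = 20160*(1/24521) + (-21 + 23716 + 616)*(1/2157) = 2880/3503 + 24311*(1/2157) = 2880/3503 + 24311/2157 = 91373593/7555971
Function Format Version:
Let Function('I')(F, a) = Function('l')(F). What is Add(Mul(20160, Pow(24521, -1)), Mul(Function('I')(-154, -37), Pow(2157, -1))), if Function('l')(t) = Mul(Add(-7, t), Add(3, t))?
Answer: Rational(91373593, 7555971) ≈ 12.093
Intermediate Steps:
Function('I')(F, a) = Add(-21, Pow(F, 2), Mul(-4, F))
Add(Mul(20160, Pow(24521, -1)), Mul(Function('I')(-154, -37), Pow(2157, -1))) = Add(Mul(20160, Pow(24521, -1)), Mul(Add(-21, Pow(-154, 2), Mul(-4, -154)), Pow(2157, -1))) = Add(Mul(20160, Rational(1, 24521)), Mul(Add(-21, 23716, 616), Rational(1, 2157))) = Add(Rational(2880, 3503), Mul(24311, Rational(1, 2157))) = Add(Rational(2880, 3503), Rational(24311, 2157)) = Rational(91373593, 7555971)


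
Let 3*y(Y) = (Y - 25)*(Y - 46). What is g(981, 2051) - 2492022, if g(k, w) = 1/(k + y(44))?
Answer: -7239323907/2905 ≈ -2.4920e+6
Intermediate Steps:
y(Y) = (-46 + Y)*(-25 + Y)/3 (y(Y) = ((Y - 25)*(Y - 46))/3 = ((-25 + Y)*(-46 + Y))/3 = ((-46 + Y)*(-25 + Y))/3 = (-46 + Y)*(-25 + Y)/3)
g(k, w) = 1/(-38/3 + k) (g(k, w) = 1/(k + (1150/3 - 71/3*44 + (⅓)*44²)) = 1/(k + (1150/3 - 3124/3 + (⅓)*1936)) = 1/(k + (1150/3 - 3124/3 + 1936/3)) = 1/(k - 38/3) = 1/(-38/3 + k))
g(981, 2051) - 2492022 = 3/(-38 + 3*981) - 2492022 = 3/(-38 + 2943) - 2492022 = 3/2905 - 2492022 = -7239323907/2905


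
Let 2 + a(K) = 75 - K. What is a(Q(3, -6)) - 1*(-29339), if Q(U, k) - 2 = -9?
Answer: 29419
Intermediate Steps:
Q(U, k) = -7 (Q(U, k) = 2 - 9 = -7)
a(K) = 73 - K (a(K) = -2 + (75 - K) = 73 - K)
a(Q(3, -6)) - 1*(-29339) = (73 - 1*(-7)) - 1*(-29339) = (73 + 7) + 29339 = 80 + 29339 = 29419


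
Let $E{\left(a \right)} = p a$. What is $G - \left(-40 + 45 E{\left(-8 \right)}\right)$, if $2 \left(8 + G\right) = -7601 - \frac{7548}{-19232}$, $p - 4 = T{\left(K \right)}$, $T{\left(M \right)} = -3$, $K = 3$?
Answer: $- \frac{32774249}{9616} \approx -3408.3$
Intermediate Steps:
$p = 1$ ($p = 4 - 3 = 1$)
$E{\left(a \right)} = a$ ($E{\left(a \right)} = 1 a = a$)
$G = - \frac{36620649}{9616}$ ($G = -8 + \frac{-7601 - \frac{7548}{-19232}}{2} = -8 + \frac{-7601 - - \frac{1887}{4808}}{2} = -8 + \frac{-7601 + \frac{1887}{4808}}{2} = -8 + \frac{1}{2} \left(- \frac{36543721}{4808}\right) = -8 - \frac{36543721}{9616} = - \frac{36620649}{9616} \approx -3808.3$)
$G - \left(-40 + 45 E{\left(-8 \right)}\right) = - \frac{36620649}{9616} - \left(-40 + 45 \left(-8\right)\right) = - \frac{36620649}{9616} - \left(-40 - 360\right) = - \frac{36620649}{9616} - -400 = - \frac{36620649}{9616} + 400 = - \frac{32774249}{9616}$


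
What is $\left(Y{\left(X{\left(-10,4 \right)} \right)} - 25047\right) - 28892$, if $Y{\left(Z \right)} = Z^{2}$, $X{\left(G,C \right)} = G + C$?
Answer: $-53903$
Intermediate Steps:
$X{\left(G,C \right)} = C + G$
$\left(Y{\left(X{\left(-10,4 \right)} \right)} - 25047\right) - 28892 = \left(\left(4 - 10\right)^{2} - 25047\right) - 28892 = \left(\left(-6\right)^{2} - 25047\right) - 28892 = \left(36 - 25047\right) - 28892 = -25011 - 28892 = -53903$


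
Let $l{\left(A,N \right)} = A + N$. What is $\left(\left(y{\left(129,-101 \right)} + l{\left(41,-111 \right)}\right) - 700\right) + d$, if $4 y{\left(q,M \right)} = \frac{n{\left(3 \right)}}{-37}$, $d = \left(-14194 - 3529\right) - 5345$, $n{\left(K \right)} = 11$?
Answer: $- \frac{3528035}{148} \approx -23838.0$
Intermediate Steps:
$d = -23068$ ($d = -17723 - 5345 = -23068$)
$y{\left(q,M \right)} = - \frac{11}{148}$ ($y{\left(q,M \right)} = \frac{11 \frac{1}{-37}}{4} = \frac{11 \left(- \frac{1}{37}\right)}{4} = \frac{1}{4} \left(- \frac{11}{37}\right) = - \frac{11}{148}$)
$\left(\left(y{\left(129,-101 \right)} + l{\left(41,-111 \right)}\right) - 700\right) + d = \left(\left(- \frac{11}{148} + \left(41 - 111\right)\right) - 700\right) - 23068 = \left(\left(- \frac{11}{148} - 70\right) - 700\right) - 23068 = \left(- \frac{10371}{148} - 700\right) - 23068 = - \frac{113971}{148} - 23068 = - \frac{3528035}{148}$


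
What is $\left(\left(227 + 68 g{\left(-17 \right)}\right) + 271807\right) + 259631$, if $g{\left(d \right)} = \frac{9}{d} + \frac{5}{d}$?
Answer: $531609$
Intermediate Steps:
$g{\left(d \right)} = \frac{14}{d}$
$\left(\left(227 + 68 g{\left(-17 \right)}\right) + 271807\right) + 259631 = \left(\left(227 + 68 \frac{14}{-17}\right) + 271807\right) + 259631 = \left(\left(227 + 68 \cdot 14 \left(- \frac{1}{17}\right)\right) + 271807\right) + 259631 = \left(\left(227 + 68 \left(- \frac{14}{17}\right)\right) + 271807\right) + 259631 = \left(\left(227 - 56\right) + 271807\right) + 259631 = \left(171 + 271807\right) + 259631 = 271978 + 259631 = 531609$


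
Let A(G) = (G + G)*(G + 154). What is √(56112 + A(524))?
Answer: 264*√11 ≈ 875.59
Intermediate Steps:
A(G) = 2*G*(154 + G) (A(G) = (2*G)*(154 + G) = 2*G*(154 + G))
√(56112 + A(524)) = √(56112 + 2*524*(154 + 524)) = √(56112 + 2*524*678) = √(56112 + 710544) = √766656 = 264*√11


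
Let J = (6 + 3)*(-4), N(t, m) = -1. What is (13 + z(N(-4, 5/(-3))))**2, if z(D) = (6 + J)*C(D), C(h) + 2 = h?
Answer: 10609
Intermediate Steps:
C(h) = -2 + h
J = -36 (J = 9*(-4) = -36)
z(D) = 60 - 30*D (z(D) = (6 - 36)*(-2 + D) = -30*(-2 + D) = 60 - 30*D)
(13 + z(N(-4, 5/(-3))))**2 = (13 + (60 - 30*(-1)))**2 = (13 + (60 + 30))**2 = (13 + 90)**2 = 103**2 = 10609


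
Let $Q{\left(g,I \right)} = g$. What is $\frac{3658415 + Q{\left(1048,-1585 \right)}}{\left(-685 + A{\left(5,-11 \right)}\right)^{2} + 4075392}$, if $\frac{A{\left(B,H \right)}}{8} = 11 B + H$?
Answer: $\frac{1219821}{1395427} \approx 0.87416$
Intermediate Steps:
$A{\left(B,H \right)} = 8 H + 88 B$ ($A{\left(B,H \right)} = 8 \left(11 B + H\right) = 8 \left(H + 11 B\right) = 8 H + 88 B$)
$\frac{3658415 + Q{\left(1048,-1585 \right)}}{\left(-685 + A{\left(5,-11 \right)}\right)^{2} + 4075392} = \frac{3658415 + 1048}{\left(-685 + \left(8 \left(-11\right) + 88 \cdot 5\right)\right)^{2} + 4075392} = \frac{3659463}{\left(-685 + \left(-88 + 440\right)\right)^{2} + 4075392} = \frac{3659463}{\left(-685 + 352\right)^{2} + 4075392} = \frac{3659463}{\left(-333\right)^{2} + 4075392} = \frac{3659463}{110889 + 4075392} = \frac{3659463}{4186281} = 3659463 \cdot \frac{1}{4186281} = \frac{1219821}{1395427}$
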